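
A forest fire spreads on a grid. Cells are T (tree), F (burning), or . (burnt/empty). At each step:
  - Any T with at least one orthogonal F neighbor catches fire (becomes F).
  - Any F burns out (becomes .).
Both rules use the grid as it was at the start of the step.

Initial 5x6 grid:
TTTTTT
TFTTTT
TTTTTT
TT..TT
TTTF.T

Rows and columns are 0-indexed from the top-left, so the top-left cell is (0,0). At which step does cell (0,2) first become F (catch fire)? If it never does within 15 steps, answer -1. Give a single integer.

Step 1: cell (0,2)='T' (+5 fires, +2 burnt)
Step 2: cell (0,2)='F' (+7 fires, +5 burnt)
  -> target ignites at step 2
Step 3: cell (0,2)='.' (+5 fires, +7 burnt)
Step 4: cell (0,2)='.' (+3 fires, +5 burnt)
Step 5: cell (0,2)='.' (+3 fires, +3 burnt)
Step 6: cell (0,2)='.' (+1 fires, +3 burnt)
Step 7: cell (0,2)='.' (+1 fires, +1 burnt)
Step 8: cell (0,2)='.' (+0 fires, +1 burnt)
  fire out at step 8

2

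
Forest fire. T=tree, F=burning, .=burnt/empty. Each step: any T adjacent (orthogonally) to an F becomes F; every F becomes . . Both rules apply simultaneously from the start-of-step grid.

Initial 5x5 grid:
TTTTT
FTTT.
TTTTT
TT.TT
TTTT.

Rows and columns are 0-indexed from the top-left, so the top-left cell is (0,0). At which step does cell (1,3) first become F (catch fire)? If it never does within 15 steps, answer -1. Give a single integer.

Step 1: cell (1,3)='T' (+3 fires, +1 burnt)
Step 2: cell (1,3)='T' (+4 fires, +3 burnt)
Step 3: cell (1,3)='F' (+5 fires, +4 burnt)
  -> target ignites at step 3
Step 4: cell (1,3)='.' (+3 fires, +5 burnt)
Step 5: cell (1,3)='.' (+4 fires, +3 burnt)
Step 6: cell (1,3)='.' (+2 fires, +4 burnt)
Step 7: cell (1,3)='.' (+0 fires, +2 burnt)
  fire out at step 7

3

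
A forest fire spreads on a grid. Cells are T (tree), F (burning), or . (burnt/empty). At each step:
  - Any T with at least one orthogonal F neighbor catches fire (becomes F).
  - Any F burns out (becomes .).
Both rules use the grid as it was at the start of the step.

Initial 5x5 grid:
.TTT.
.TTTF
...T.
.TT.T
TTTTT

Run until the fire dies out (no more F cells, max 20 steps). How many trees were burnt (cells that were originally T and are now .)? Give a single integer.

Answer: 7

Derivation:
Step 1: +1 fires, +1 burnt (F count now 1)
Step 2: +3 fires, +1 burnt (F count now 3)
Step 3: +2 fires, +3 burnt (F count now 2)
Step 4: +1 fires, +2 burnt (F count now 1)
Step 5: +0 fires, +1 burnt (F count now 0)
Fire out after step 5
Initially T: 15, now '.': 17
Total burnt (originally-T cells now '.'): 7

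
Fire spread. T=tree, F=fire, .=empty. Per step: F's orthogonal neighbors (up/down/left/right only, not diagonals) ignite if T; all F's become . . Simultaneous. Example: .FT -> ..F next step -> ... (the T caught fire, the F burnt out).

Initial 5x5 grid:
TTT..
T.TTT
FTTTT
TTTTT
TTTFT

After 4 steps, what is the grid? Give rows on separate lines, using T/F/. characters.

Step 1: 6 trees catch fire, 2 burn out
  TTT..
  F.TTT
  .FTTT
  FTTFT
  TTF.F
Step 2: 8 trees catch fire, 6 burn out
  FTT..
  ..TTT
  ..FFT
  .FF.F
  FF...
Step 3: 4 trees catch fire, 8 burn out
  .FT..
  ..FFT
  ....F
  .....
  .....
Step 4: 2 trees catch fire, 4 burn out
  ..F..
  ....F
  .....
  .....
  .....

..F..
....F
.....
.....
.....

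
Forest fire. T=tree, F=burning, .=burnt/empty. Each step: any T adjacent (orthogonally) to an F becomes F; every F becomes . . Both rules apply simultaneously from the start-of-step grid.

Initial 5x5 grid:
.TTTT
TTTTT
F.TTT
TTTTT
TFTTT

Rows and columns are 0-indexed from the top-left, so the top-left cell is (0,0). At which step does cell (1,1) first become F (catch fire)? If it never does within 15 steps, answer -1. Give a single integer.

Step 1: cell (1,1)='T' (+5 fires, +2 burnt)
Step 2: cell (1,1)='F' (+3 fires, +5 burnt)
  -> target ignites at step 2
Step 3: cell (1,1)='.' (+5 fires, +3 burnt)
Step 4: cell (1,1)='.' (+4 fires, +5 burnt)
Step 5: cell (1,1)='.' (+3 fires, +4 burnt)
Step 6: cell (1,1)='.' (+1 fires, +3 burnt)
Step 7: cell (1,1)='.' (+0 fires, +1 burnt)
  fire out at step 7

2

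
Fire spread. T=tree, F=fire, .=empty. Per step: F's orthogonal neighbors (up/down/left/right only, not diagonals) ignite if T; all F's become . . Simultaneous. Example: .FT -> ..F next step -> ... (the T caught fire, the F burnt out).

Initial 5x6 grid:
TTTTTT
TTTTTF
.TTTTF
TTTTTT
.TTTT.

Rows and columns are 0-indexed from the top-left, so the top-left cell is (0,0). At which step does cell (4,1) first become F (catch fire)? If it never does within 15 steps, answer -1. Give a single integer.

Step 1: cell (4,1)='T' (+4 fires, +2 burnt)
Step 2: cell (4,1)='T' (+4 fires, +4 burnt)
Step 3: cell (4,1)='T' (+5 fires, +4 burnt)
Step 4: cell (4,1)='T' (+5 fires, +5 burnt)
Step 5: cell (4,1)='T' (+4 fires, +5 burnt)
Step 6: cell (4,1)='F' (+3 fires, +4 burnt)
  -> target ignites at step 6
Step 7: cell (4,1)='.' (+0 fires, +3 burnt)
  fire out at step 7

6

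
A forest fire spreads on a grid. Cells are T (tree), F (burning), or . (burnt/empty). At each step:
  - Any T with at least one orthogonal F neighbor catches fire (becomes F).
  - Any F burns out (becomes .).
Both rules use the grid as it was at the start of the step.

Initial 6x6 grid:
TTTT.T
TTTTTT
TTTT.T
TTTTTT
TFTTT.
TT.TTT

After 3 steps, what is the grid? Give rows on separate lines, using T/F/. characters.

Step 1: 4 trees catch fire, 1 burn out
  TTTT.T
  TTTTTT
  TTTT.T
  TFTTTT
  F.FTT.
  TF.TTT
Step 2: 5 trees catch fire, 4 burn out
  TTTT.T
  TTTTTT
  TFTT.T
  F.FTTT
  ...FT.
  F..TTT
Step 3: 6 trees catch fire, 5 burn out
  TTTT.T
  TFTTTT
  F.FT.T
  ...FTT
  ....F.
  ...FTT

TTTT.T
TFTTTT
F.FT.T
...FTT
....F.
...FTT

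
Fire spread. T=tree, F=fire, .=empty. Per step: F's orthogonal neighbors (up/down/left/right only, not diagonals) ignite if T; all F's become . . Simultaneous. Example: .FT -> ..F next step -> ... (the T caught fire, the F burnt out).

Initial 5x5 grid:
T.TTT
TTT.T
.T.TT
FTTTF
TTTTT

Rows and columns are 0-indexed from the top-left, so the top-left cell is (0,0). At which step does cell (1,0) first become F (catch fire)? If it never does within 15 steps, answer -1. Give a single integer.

Step 1: cell (1,0)='T' (+5 fires, +2 burnt)
Step 2: cell (1,0)='T' (+6 fires, +5 burnt)
Step 3: cell (1,0)='T' (+3 fires, +6 burnt)
Step 4: cell (1,0)='F' (+3 fires, +3 burnt)
  -> target ignites at step 4
Step 5: cell (1,0)='.' (+2 fires, +3 burnt)
Step 6: cell (1,0)='.' (+0 fires, +2 burnt)
  fire out at step 6

4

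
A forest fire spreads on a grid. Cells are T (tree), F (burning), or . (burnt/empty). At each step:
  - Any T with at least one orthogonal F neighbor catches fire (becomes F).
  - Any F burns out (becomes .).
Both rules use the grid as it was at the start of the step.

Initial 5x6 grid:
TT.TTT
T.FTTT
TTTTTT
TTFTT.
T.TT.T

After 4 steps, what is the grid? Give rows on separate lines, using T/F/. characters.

Step 1: 5 trees catch fire, 2 burn out
  TT.TTT
  T..FTT
  TTFTTT
  TF.FT.
  T.FT.T
Step 2: 7 trees catch fire, 5 burn out
  TT.FTT
  T...FT
  TF.FTT
  F...F.
  T..F.T
Step 3: 5 trees catch fire, 7 burn out
  TT..FT
  T....F
  F...FT
  ......
  F....T
Step 4: 3 trees catch fire, 5 burn out
  TT...F
  F.....
  .....F
  ......
  .....T

TT...F
F.....
.....F
......
.....T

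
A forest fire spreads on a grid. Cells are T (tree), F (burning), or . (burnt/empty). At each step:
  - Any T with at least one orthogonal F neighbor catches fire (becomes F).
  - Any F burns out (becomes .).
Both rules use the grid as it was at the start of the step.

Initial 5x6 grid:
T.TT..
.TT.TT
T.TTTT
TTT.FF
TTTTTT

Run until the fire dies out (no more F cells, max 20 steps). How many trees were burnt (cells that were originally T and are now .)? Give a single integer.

Answer: 20

Derivation:
Step 1: +4 fires, +2 burnt (F count now 4)
Step 2: +4 fires, +4 burnt (F count now 4)
Step 3: +2 fires, +4 burnt (F count now 2)
Step 4: +3 fires, +2 burnt (F count now 3)
Step 5: +4 fires, +3 burnt (F count now 4)
Step 6: +2 fires, +4 burnt (F count now 2)
Step 7: +1 fires, +2 burnt (F count now 1)
Step 8: +0 fires, +1 burnt (F count now 0)
Fire out after step 8
Initially T: 21, now '.': 29
Total burnt (originally-T cells now '.'): 20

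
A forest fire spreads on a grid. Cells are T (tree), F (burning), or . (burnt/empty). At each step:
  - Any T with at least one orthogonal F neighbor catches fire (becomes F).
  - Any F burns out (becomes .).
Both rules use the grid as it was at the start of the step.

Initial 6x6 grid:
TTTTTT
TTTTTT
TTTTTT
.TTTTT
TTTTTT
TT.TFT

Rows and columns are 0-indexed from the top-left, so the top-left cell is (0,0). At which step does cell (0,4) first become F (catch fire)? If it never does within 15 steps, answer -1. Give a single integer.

Step 1: cell (0,4)='T' (+3 fires, +1 burnt)
Step 2: cell (0,4)='T' (+3 fires, +3 burnt)
Step 3: cell (0,4)='T' (+4 fires, +3 burnt)
Step 4: cell (0,4)='T' (+5 fires, +4 burnt)
Step 5: cell (0,4)='F' (+7 fires, +5 burnt)
  -> target ignites at step 5
Step 6: cell (0,4)='.' (+5 fires, +7 burnt)
Step 7: cell (0,4)='.' (+3 fires, +5 burnt)
Step 8: cell (0,4)='.' (+2 fires, +3 burnt)
Step 9: cell (0,4)='.' (+1 fires, +2 burnt)
Step 10: cell (0,4)='.' (+0 fires, +1 burnt)
  fire out at step 10

5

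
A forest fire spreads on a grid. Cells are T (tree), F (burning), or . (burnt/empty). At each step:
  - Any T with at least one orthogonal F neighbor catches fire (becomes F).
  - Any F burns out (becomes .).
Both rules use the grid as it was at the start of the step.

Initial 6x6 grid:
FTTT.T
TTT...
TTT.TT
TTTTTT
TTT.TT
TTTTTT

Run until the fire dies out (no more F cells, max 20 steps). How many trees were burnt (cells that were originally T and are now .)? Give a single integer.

Step 1: +2 fires, +1 burnt (F count now 2)
Step 2: +3 fires, +2 burnt (F count now 3)
Step 3: +4 fires, +3 burnt (F count now 4)
Step 4: +3 fires, +4 burnt (F count now 3)
Step 5: +3 fires, +3 burnt (F count now 3)
Step 6: +3 fires, +3 burnt (F count now 3)
Step 7: +2 fires, +3 burnt (F count now 2)
Step 8: +4 fires, +2 burnt (F count now 4)
Step 9: +3 fires, +4 burnt (F count now 3)
Step 10: +1 fires, +3 burnt (F count now 1)
Step 11: +0 fires, +1 burnt (F count now 0)
Fire out after step 11
Initially T: 29, now '.': 35
Total burnt (originally-T cells now '.'): 28

Answer: 28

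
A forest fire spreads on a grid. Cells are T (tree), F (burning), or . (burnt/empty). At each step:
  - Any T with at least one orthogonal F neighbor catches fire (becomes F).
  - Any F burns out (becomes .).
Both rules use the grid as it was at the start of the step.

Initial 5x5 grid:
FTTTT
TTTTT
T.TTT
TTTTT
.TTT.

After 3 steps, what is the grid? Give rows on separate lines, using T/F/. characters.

Step 1: 2 trees catch fire, 1 burn out
  .FTTT
  FTTTT
  T.TTT
  TTTTT
  .TTT.
Step 2: 3 trees catch fire, 2 burn out
  ..FTT
  .FTTT
  F.TTT
  TTTTT
  .TTT.
Step 3: 3 trees catch fire, 3 burn out
  ...FT
  ..FTT
  ..TTT
  FTTTT
  .TTT.

...FT
..FTT
..TTT
FTTTT
.TTT.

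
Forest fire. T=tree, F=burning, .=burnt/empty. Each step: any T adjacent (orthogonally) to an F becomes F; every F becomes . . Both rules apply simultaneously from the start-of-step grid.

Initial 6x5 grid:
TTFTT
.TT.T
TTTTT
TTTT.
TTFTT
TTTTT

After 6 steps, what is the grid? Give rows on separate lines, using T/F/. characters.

Step 1: 7 trees catch fire, 2 burn out
  TF.FT
  .TF.T
  TTTTT
  TTFT.
  TF.FT
  TTFTT
Step 2: 10 trees catch fire, 7 burn out
  F...F
  .F..T
  TTFTT
  TF.F.
  F...F
  TF.FT
Step 3: 6 trees catch fire, 10 burn out
  .....
  ....F
  TF.FT
  F....
  .....
  F...F
Step 4: 2 trees catch fire, 6 burn out
  .....
  .....
  F...F
  .....
  .....
  .....
Step 5: 0 trees catch fire, 2 burn out
  .....
  .....
  .....
  .....
  .....
  .....
Step 6: 0 trees catch fire, 0 burn out
  .....
  .....
  .....
  .....
  .....
  .....

.....
.....
.....
.....
.....
.....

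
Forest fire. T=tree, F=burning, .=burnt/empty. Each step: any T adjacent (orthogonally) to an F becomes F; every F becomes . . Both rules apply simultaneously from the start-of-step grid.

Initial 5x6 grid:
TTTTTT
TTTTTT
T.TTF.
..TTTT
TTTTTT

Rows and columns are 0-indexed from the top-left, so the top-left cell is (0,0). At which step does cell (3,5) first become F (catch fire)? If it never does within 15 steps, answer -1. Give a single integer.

Step 1: cell (3,5)='T' (+3 fires, +1 burnt)
Step 2: cell (3,5)='F' (+7 fires, +3 burnt)
  -> target ignites at step 2
Step 3: cell (3,5)='.' (+6 fires, +7 burnt)
Step 4: cell (3,5)='.' (+3 fires, +6 burnt)
Step 5: cell (3,5)='.' (+3 fires, +3 burnt)
Step 6: cell (3,5)='.' (+3 fires, +3 burnt)
Step 7: cell (3,5)='.' (+0 fires, +3 burnt)
  fire out at step 7

2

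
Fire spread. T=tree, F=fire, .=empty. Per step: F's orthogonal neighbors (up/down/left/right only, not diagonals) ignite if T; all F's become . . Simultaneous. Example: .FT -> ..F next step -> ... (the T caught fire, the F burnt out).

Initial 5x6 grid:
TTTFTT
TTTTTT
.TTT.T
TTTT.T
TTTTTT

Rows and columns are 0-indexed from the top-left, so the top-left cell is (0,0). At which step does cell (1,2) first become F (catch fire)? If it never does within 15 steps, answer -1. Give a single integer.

Step 1: cell (1,2)='T' (+3 fires, +1 burnt)
Step 2: cell (1,2)='F' (+5 fires, +3 burnt)
  -> target ignites at step 2
Step 3: cell (1,2)='.' (+5 fires, +5 burnt)
Step 4: cell (1,2)='.' (+5 fires, +5 burnt)
Step 5: cell (1,2)='.' (+4 fires, +5 burnt)
Step 6: cell (1,2)='.' (+3 fires, +4 burnt)
Step 7: cell (1,2)='.' (+1 fires, +3 burnt)
Step 8: cell (1,2)='.' (+0 fires, +1 burnt)
  fire out at step 8

2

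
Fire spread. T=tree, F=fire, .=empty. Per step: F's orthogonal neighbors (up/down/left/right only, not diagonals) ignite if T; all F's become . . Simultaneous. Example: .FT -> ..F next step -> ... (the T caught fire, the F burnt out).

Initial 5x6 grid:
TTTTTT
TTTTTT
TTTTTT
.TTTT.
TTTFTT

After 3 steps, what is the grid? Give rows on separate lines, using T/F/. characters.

Step 1: 3 trees catch fire, 1 burn out
  TTTTTT
  TTTTTT
  TTTTTT
  .TTFT.
  TTF.FT
Step 2: 5 trees catch fire, 3 burn out
  TTTTTT
  TTTTTT
  TTTFTT
  .TF.F.
  TF...F
Step 3: 5 trees catch fire, 5 burn out
  TTTTTT
  TTTFTT
  TTF.FT
  .F....
  F.....

TTTTTT
TTTFTT
TTF.FT
.F....
F.....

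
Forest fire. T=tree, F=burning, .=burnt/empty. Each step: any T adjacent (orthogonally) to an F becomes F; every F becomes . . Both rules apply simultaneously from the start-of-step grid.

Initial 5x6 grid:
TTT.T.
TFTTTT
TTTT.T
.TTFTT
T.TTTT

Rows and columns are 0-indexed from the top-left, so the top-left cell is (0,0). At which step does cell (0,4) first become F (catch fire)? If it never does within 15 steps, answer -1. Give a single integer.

Step 1: cell (0,4)='T' (+8 fires, +2 burnt)
Step 2: cell (0,4)='T' (+9 fires, +8 burnt)
Step 3: cell (0,4)='T' (+3 fires, +9 burnt)
Step 4: cell (0,4)='F' (+2 fires, +3 burnt)
  -> target ignites at step 4
Step 5: cell (0,4)='.' (+0 fires, +2 burnt)
  fire out at step 5

4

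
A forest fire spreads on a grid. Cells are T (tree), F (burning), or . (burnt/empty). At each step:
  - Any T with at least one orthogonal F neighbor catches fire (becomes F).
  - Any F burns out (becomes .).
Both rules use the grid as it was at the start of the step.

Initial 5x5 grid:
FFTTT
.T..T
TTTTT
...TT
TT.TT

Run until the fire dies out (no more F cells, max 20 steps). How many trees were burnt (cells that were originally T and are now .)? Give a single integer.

Step 1: +2 fires, +2 burnt (F count now 2)
Step 2: +2 fires, +2 burnt (F count now 2)
Step 3: +3 fires, +2 burnt (F count now 3)
Step 4: +2 fires, +3 burnt (F count now 2)
Step 5: +2 fires, +2 burnt (F count now 2)
Step 6: +2 fires, +2 burnt (F count now 2)
Step 7: +1 fires, +2 burnt (F count now 1)
Step 8: +0 fires, +1 burnt (F count now 0)
Fire out after step 8
Initially T: 16, now '.': 23
Total burnt (originally-T cells now '.'): 14

Answer: 14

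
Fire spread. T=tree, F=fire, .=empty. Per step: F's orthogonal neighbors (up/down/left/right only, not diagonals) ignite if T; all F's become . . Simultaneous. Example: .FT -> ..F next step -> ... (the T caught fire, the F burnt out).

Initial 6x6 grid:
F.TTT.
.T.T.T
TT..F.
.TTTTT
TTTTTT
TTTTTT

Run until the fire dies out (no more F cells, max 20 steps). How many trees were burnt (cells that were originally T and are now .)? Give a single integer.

Answer: 20

Derivation:
Step 1: +1 fires, +2 burnt (F count now 1)
Step 2: +3 fires, +1 burnt (F count now 3)
Step 3: +4 fires, +3 burnt (F count now 4)
Step 4: +4 fires, +4 burnt (F count now 4)
Step 5: +3 fires, +4 burnt (F count now 3)
Step 6: +4 fires, +3 burnt (F count now 4)
Step 7: +1 fires, +4 burnt (F count now 1)
Step 8: +0 fires, +1 burnt (F count now 0)
Fire out after step 8
Initially T: 25, now '.': 31
Total burnt (originally-T cells now '.'): 20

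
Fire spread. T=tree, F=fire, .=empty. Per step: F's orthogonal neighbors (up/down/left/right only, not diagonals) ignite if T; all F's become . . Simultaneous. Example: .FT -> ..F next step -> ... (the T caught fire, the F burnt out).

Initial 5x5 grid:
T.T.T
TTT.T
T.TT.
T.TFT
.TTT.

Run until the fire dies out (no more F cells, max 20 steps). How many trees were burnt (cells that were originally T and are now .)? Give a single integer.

Step 1: +4 fires, +1 burnt (F count now 4)
Step 2: +2 fires, +4 burnt (F count now 2)
Step 3: +2 fires, +2 burnt (F count now 2)
Step 4: +2 fires, +2 burnt (F count now 2)
Step 5: +1 fires, +2 burnt (F count now 1)
Step 6: +2 fires, +1 burnt (F count now 2)
Step 7: +1 fires, +2 burnt (F count now 1)
Step 8: +0 fires, +1 burnt (F count now 0)
Fire out after step 8
Initially T: 16, now '.': 23
Total burnt (originally-T cells now '.'): 14

Answer: 14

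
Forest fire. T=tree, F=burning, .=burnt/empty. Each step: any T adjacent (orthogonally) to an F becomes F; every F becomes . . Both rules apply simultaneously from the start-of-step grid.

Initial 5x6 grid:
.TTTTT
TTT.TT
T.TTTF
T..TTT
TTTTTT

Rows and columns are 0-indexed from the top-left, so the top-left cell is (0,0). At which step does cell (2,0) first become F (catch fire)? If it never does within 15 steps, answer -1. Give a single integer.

Step 1: cell (2,0)='T' (+3 fires, +1 burnt)
Step 2: cell (2,0)='T' (+5 fires, +3 burnt)
Step 3: cell (2,0)='T' (+4 fires, +5 burnt)
Step 4: cell (2,0)='T' (+3 fires, +4 burnt)
Step 5: cell (2,0)='T' (+3 fires, +3 burnt)
Step 6: cell (2,0)='T' (+3 fires, +3 burnt)
Step 7: cell (2,0)='F' (+2 fires, +3 burnt)
  -> target ignites at step 7
Step 8: cell (2,0)='.' (+1 fires, +2 burnt)
Step 9: cell (2,0)='.' (+0 fires, +1 burnt)
  fire out at step 9

7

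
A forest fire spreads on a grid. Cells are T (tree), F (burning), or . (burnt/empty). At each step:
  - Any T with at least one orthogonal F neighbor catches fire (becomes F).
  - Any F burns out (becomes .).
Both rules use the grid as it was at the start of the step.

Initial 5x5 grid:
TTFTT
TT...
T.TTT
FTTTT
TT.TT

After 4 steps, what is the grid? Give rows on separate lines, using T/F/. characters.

Step 1: 5 trees catch fire, 2 burn out
  TF.FT
  TT...
  F.TTT
  .FTTT
  FT.TT
Step 2: 6 trees catch fire, 5 burn out
  F...F
  FF...
  ..TTT
  ..FTT
  .F.TT
Step 3: 2 trees catch fire, 6 burn out
  .....
  .....
  ..FTT
  ...FT
  ...TT
Step 4: 3 trees catch fire, 2 burn out
  .....
  .....
  ...FT
  ....F
  ...FT

.....
.....
...FT
....F
...FT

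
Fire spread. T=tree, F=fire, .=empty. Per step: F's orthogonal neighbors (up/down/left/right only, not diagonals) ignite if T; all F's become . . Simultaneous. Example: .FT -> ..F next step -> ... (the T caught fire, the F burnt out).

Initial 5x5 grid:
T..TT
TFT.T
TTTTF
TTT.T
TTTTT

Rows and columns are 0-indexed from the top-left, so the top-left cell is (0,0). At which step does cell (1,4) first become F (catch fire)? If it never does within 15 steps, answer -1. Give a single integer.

Step 1: cell (1,4)='F' (+6 fires, +2 burnt)
  -> target ignites at step 1
Step 2: cell (1,4)='.' (+6 fires, +6 burnt)
Step 3: cell (1,4)='.' (+5 fires, +6 burnt)
Step 4: cell (1,4)='.' (+2 fires, +5 burnt)
Step 5: cell (1,4)='.' (+0 fires, +2 burnt)
  fire out at step 5

1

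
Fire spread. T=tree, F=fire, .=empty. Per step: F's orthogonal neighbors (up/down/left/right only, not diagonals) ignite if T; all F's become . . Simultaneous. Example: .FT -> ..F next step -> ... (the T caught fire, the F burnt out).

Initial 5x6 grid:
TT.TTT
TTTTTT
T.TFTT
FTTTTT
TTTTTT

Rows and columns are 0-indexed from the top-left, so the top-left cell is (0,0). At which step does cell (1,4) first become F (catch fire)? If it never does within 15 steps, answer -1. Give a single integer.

Step 1: cell (1,4)='T' (+7 fires, +2 burnt)
Step 2: cell (1,4)='F' (+9 fires, +7 burnt)
  -> target ignites at step 2
Step 3: cell (1,4)='.' (+7 fires, +9 burnt)
Step 4: cell (1,4)='.' (+3 fires, +7 burnt)
Step 5: cell (1,4)='.' (+0 fires, +3 burnt)
  fire out at step 5

2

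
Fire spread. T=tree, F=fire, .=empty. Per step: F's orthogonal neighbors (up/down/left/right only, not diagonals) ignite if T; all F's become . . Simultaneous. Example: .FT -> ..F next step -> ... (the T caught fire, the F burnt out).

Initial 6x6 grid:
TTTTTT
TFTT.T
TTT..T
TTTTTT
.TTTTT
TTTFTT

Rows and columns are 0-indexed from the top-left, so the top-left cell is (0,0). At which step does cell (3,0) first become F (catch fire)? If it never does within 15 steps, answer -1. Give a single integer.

Step 1: cell (3,0)='T' (+7 fires, +2 burnt)
Step 2: cell (3,0)='T' (+11 fires, +7 burnt)
Step 3: cell (3,0)='F' (+7 fires, +11 burnt)
  -> target ignites at step 3
Step 4: cell (3,0)='.' (+2 fires, +7 burnt)
Step 5: cell (3,0)='.' (+2 fires, +2 burnt)
Step 6: cell (3,0)='.' (+1 fires, +2 burnt)
Step 7: cell (3,0)='.' (+0 fires, +1 burnt)
  fire out at step 7

3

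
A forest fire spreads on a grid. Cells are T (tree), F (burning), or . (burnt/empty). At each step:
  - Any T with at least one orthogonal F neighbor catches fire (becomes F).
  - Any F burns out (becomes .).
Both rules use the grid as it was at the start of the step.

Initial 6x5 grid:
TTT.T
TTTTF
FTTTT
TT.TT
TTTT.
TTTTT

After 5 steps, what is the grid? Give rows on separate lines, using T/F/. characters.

Step 1: 6 trees catch fire, 2 burn out
  TTT.F
  FTTF.
  .FTTF
  FT.TT
  TTTT.
  TTTTT
Step 2: 8 trees catch fire, 6 burn out
  FTT..
  .FF..
  ..FF.
  .F.TF
  FTTT.
  TTTTT
Step 3: 5 trees catch fire, 8 burn out
  .FF..
  .....
  .....
  ...F.
  .FTT.
  FTTTT
Step 4: 3 trees catch fire, 5 burn out
  .....
  .....
  .....
  .....
  ..FF.
  .FTTT
Step 5: 2 trees catch fire, 3 burn out
  .....
  .....
  .....
  .....
  .....
  ..FFT

.....
.....
.....
.....
.....
..FFT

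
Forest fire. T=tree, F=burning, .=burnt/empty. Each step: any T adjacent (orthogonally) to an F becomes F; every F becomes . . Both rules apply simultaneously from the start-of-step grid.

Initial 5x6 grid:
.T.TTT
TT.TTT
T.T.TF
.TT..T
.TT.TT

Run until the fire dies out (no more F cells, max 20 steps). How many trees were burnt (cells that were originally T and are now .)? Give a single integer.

Step 1: +3 fires, +1 burnt (F count now 3)
Step 2: +3 fires, +3 burnt (F count now 3)
Step 3: +3 fires, +3 burnt (F count now 3)
Step 4: +1 fires, +3 burnt (F count now 1)
Step 5: +0 fires, +1 burnt (F count now 0)
Fire out after step 5
Initially T: 19, now '.': 21
Total burnt (originally-T cells now '.'): 10

Answer: 10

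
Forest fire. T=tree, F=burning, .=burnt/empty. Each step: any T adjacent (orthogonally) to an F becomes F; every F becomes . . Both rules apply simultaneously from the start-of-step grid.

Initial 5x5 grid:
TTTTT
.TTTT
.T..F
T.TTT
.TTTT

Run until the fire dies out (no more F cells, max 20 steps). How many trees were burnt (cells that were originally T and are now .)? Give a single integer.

Step 1: +2 fires, +1 burnt (F count now 2)
Step 2: +4 fires, +2 burnt (F count now 4)
Step 3: +4 fires, +4 burnt (F count now 4)
Step 4: +3 fires, +4 burnt (F count now 3)
Step 5: +3 fires, +3 burnt (F count now 3)
Step 6: +1 fires, +3 burnt (F count now 1)
Step 7: +0 fires, +1 burnt (F count now 0)
Fire out after step 7
Initially T: 18, now '.': 24
Total burnt (originally-T cells now '.'): 17

Answer: 17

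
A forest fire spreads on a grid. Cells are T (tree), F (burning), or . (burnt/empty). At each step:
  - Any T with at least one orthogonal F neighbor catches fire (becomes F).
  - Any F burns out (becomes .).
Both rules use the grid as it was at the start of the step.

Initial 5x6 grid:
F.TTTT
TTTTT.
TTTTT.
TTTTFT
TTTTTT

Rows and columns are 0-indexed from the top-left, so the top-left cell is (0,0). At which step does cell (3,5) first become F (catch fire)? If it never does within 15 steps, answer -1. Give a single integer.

Step 1: cell (3,5)='F' (+5 fires, +2 burnt)
  -> target ignites at step 1
Step 2: cell (3,5)='.' (+7 fires, +5 burnt)
Step 3: cell (3,5)='.' (+8 fires, +7 burnt)
Step 4: cell (3,5)='.' (+5 fires, +8 burnt)
Step 5: cell (3,5)='.' (+0 fires, +5 burnt)
  fire out at step 5

1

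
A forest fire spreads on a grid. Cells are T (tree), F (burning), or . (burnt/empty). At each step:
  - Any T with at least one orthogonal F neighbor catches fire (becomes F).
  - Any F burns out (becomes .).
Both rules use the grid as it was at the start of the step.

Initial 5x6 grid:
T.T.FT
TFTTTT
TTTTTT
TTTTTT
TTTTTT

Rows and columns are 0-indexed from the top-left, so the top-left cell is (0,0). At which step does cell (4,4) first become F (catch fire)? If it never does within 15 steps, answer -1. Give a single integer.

Step 1: cell (4,4)='T' (+5 fires, +2 burnt)
Step 2: cell (4,4)='T' (+8 fires, +5 burnt)
Step 3: cell (4,4)='T' (+6 fires, +8 burnt)
Step 4: cell (4,4)='F' (+5 fires, +6 burnt)
  -> target ignites at step 4
Step 5: cell (4,4)='.' (+2 fires, +5 burnt)
Step 6: cell (4,4)='.' (+0 fires, +2 burnt)
  fire out at step 6

4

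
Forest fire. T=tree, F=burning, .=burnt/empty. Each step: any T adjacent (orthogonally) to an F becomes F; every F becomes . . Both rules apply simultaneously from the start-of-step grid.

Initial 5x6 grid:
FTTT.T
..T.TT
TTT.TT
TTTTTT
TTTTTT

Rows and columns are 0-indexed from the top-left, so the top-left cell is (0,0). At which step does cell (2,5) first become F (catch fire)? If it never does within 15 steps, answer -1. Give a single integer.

Step 1: cell (2,5)='T' (+1 fires, +1 burnt)
Step 2: cell (2,5)='T' (+1 fires, +1 burnt)
Step 3: cell (2,5)='T' (+2 fires, +1 burnt)
Step 4: cell (2,5)='T' (+1 fires, +2 burnt)
Step 5: cell (2,5)='T' (+2 fires, +1 burnt)
Step 6: cell (2,5)='T' (+4 fires, +2 burnt)
Step 7: cell (2,5)='T' (+4 fires, +4 burnt)
Step 8: cell (2,5)='T' (+4 fires, +4 burnt)
Step 9: cell (2,5)='F' (+3 fires, +4 burnt)
  -> target ignites at step 9
Step 10: cell (2,5)='.' (+1 fires, +3 burnt)
Step 11: cell (2,5)='.' (+1 fires, +1 burnt)
Step 12: cell (2,5)='.' (+0 fires, +1 burnt)
  fire out at step 12

9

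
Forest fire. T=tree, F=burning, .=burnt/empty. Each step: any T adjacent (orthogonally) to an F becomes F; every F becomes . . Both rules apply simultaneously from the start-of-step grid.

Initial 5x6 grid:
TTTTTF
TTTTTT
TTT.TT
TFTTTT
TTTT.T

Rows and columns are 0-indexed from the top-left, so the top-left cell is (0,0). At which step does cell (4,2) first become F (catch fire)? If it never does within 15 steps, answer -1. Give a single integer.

Step 1: cell (4,2)='T' (+6 fires, +2 burnt)
Step 2: cell (4,2)='F' (+9 fires, +6 burnt)
  -> target ignites at step 2
Step 3: cell (4,2)='.' (+9 fires, +9 burnt)
Step 4: cell (4,2)='.' (+2 fires, +9 burnt)
Step 5: cell (4,2)='.' (+0 fires, +2 burnt)
  fire out at step 5

2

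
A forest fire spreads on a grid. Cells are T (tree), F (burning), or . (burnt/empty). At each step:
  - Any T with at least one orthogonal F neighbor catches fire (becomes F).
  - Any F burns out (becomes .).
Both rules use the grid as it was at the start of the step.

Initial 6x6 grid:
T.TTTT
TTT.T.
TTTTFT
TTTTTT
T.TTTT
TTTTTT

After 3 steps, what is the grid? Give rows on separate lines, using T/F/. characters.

Step 1: 4 trees catch fire, 1 burn out
  T.TTTT
  TTT.F.
  TTTF.F
  TTTTFT
  T.TTTT
  TTTTTT
Step 2: 5 trees catch fire, 4 burn out
  T.TTFT
  TTT...
  TTF...
  TTTF.F
  T.TTFT
  TTTTTT
Step 3: 8 trees catch fire, 5 burn out
  T.TF.F
  TTF...
  TF....
  TTF...
  T.TF.F
  TTTTFT

T.TF.F
TTF...
TF....
TTF...
T.TF.F
TTTTFT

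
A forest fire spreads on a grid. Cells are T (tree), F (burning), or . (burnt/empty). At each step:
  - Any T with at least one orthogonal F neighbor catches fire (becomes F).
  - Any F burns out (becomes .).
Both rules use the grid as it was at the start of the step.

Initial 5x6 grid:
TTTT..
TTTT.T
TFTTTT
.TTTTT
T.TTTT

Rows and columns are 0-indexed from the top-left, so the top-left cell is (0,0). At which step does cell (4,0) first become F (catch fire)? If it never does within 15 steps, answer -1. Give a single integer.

Step 1: cell (4,0)='T' (+4 fires, +1 burnt)
Step 2: cell (4,0)='T' (+5 fires, +4 burnt)
Step 3: cell (4,0)='T' (+6 fires, +5 burnt)
Step 4: cell (4,0)='T' (+4 fires, +6 burnt)
Step 5: cell (4,0)='T' (+3 fires, +4 burnt)
Step 6: cell (4,0)='T' (+1 fires, +3 burnt)
Step 7: cell (4,0)='T' (+0 fires, +1 burnt)
  fire out at step 7
Target never catches fire within 15 steps

-1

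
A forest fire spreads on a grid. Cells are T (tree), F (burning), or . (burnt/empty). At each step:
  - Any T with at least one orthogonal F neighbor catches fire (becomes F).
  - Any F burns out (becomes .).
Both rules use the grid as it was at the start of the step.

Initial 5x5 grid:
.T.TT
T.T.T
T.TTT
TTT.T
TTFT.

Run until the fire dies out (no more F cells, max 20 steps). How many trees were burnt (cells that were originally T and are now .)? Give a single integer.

Step 1: +3 fires, +1 burnt (F count now 3)
Step 2: +3 fires, +3 burnt (F count now 3)
Step 3: +3 fires, +3 burnt (F count now 3)
Step 4: +2 fires, +3 burnt (F count now 2)
Step 5: +3 fires, +2 burnt (F count now 3)
Step 6: +1 fires, +3 burnt (F count now 1)
Step 7: +1 fires, +1 burnt (F count now 1)
Step 8: +0 fires, +1 burnt (F count now 0)
Fire out after step 8
Initially T: 17, now '.': 24
Total burnt (originally-T cells now '.'): 16

Answer: 16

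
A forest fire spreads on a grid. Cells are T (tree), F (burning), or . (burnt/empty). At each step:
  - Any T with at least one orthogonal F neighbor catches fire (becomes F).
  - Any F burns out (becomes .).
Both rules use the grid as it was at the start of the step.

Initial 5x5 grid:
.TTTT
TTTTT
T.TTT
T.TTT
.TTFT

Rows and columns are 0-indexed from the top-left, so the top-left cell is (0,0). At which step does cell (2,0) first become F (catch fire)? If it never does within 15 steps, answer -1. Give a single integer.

Step 1: cell (2,0)='T' (+3 fires, +1 burnt)
Step 2: cell (2,0)='T' (+4 fires, +3 burnt)
Step 3: cell (2,0)='T' (+3 fires, +4 burnt)
Step 4: cell (2,0)='T' (+3 fires, +3 burnt)
Step 5: cell (2,0)='T' (+3 fires, +3 burnt)
Step 6: cell (2,0)='T' (+2 fires, +3 burnt)
Step 7: cell (2,0)='F' (+1 fires, +2 burnt)
  -> target ignites at step 7
Step 8: cell (2,0)='.' (+1 fires, +1 burnt)
Step 9: cell (2,0)='.' (+0 fires, +1 burnt)
  fire out at step 9

7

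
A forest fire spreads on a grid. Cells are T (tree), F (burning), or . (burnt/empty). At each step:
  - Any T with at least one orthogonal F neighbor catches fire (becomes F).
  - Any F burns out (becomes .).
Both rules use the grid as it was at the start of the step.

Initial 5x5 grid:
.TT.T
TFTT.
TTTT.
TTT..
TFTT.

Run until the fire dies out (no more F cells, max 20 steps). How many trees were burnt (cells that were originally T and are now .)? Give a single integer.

Answer: 15

Derivation:
Step 1: +7 fires, +2 burnt (F count now 7)
Step 2: +7 fires, +7 burnt (F count now 7)
Step 3: +1 fires, +7 burnt (F count now 1)
Step 4: +0 fires, +1 burnt (F count now 0)
Fire out after step 4
Initially T: 16, now '.': 24
Total burnt (originally-T cells now '.'): 15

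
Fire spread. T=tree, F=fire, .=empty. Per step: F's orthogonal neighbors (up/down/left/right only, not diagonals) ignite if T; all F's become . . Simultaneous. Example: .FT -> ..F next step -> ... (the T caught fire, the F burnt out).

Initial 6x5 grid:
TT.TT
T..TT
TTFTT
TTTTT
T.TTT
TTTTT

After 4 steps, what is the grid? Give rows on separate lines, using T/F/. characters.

Step 1: 3 trees catch fire, 1 burn out
  TT.TT
  T..TT
  TF.FT
  TTFTT
  T.TTT
  TTTTT
Step 2: 6 trees catch fire, 3 burn out
  TT.TT
  T..FT
  F...F
  TF.FT
  T.FTT
  TTTTT
Step 3: 7 trees catch fire, 6 burn out
  TT.FT
  F...F
  .....
  F...F
  T..FT
  TTFTT
Step 4: 6 trees catch fire, 7 burn out
  FT..F
  .....
  .....
  .....
  F...F
  TF.FT

FT..F
.....
.....
.....
F...F
TF.FT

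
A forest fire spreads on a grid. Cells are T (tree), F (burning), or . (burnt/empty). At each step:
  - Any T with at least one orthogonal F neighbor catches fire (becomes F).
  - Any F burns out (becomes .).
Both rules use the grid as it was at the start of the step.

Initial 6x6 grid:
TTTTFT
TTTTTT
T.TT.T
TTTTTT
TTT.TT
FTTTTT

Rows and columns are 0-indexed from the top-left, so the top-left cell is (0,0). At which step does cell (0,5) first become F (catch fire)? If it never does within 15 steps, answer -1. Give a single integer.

Step 1: cell (0,5)='F' (+5 fires, +2 burnt)
  -> target ignites at step 1
Step 2: cell (0,5)='.' (+6 fires, +5 burnt)
Step 3: cell (0,5)='.' (+8 fires, +6 burnt)
Step 4: cell (0,5)='.' (+8 fires, +8 burnt)
Step 5: cell (0,5)='.' (+4 fires, +8 burnt)
Step 6: cell (0,5)='.' (+0 fires, +4 burnt)
  fire out at step 6

1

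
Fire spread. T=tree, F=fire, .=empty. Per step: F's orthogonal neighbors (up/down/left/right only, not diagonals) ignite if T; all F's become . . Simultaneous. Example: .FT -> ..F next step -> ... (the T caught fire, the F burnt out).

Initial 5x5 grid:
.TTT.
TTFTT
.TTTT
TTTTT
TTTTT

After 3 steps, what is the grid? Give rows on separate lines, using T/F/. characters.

Step 1: 4 trees catch fire, 1 burn out
  .TFT.
  TF.FT
  .TFTT
  TTTTT
  TTTTT
Step 2: 7 trees catch fire, 4 burn out
  .F.F.
  F...F
  .F.FT
  TTFTT
  TTTTT
Step 3: 4 trees catch fire, 7 burn out
  .....
  .....
  ....F
  TF.FT
  TTFTT

.....
.....
....F
TF.FT
TTFTT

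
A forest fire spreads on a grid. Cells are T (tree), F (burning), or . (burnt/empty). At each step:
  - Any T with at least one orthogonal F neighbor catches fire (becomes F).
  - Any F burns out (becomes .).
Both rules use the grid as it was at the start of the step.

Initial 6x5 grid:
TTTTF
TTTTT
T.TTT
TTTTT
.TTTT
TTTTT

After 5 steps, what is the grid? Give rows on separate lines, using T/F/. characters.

Step 1: 2 trees catch fire, 1 burn out
  TTTF.
  TTTTF
  T.TTT
  TTTTT
  .TTTT
  TTTTT
Step 2: 3 trees catch fire, 2 burn out
  TTF..
  TTTF.
  T.TTF
  TTTTT
  .TTTT
  TTTTT
Step 3: 4 trees catch fire, 3 burn out
  TF...
  TTF..
  T.TF.
  TTTTF
  .TTTT
  TTTTT
Step 4: 5 trees catch fire, 4 burn out
  F....
  TF...
  T.F..
  TTTF.
  .TTTF
  TTTTT
Step 5: 4 trees catch fire, 5 burn out
  .....
  F....
  T....
  TTF..
  .TTF.
  TTTTF

.....
F....
T....
TTF..
.TTF.
TTTTF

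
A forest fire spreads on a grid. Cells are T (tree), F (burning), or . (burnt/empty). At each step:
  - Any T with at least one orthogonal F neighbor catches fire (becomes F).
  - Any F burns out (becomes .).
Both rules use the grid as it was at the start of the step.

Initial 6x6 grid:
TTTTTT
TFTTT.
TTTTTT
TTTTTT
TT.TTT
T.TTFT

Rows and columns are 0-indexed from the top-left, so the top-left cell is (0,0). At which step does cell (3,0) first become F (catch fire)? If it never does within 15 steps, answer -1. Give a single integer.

Step 1: cell (3,0)='T' (+7 fires, +2 burnt)
Step 2: cell (3,0)='T' (+10 fires, +7 burnt)
Step 3: cell (3,0)='F' (+9 fires, +10 burnt)
  -> target ignites at step 3
Step 4: cell (3,0)='.' (+3 fires, +9 burnt)
Step 5: cell (3,0)='.' (+2 fires, +3 burnt)
Step 6: cell (3,0)='.' (+0 fires, +2 burnt)
  fire out at step 6

3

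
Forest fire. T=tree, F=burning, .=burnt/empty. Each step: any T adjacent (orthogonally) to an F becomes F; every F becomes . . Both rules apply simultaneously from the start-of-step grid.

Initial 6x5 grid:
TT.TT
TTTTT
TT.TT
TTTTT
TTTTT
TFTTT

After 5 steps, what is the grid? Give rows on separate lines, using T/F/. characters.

Step 1: 3 trees catch fire, 1 burn out
  TT.TT
  TTTTT
  TT.TT
  TTTTT
  TFTTT
  F.FTT
Step 2: 4 trees catch fire, 3 burn out
  TT.TT
  TTTTT
  TT.TT
  TFTTT
  F.FTT
  ...FT
Step 3: 5 trees catch fire, 4 burn out
  TT.TT
  TTTTT
  TF.TT
  F.FTT
  ...FT
  ....F
Step 4: 4 trees catch fire, 5 burn out
  TT.TT
  TFTTT
  F..TT
  ...FT
  ....F
  .....
Step 5: 5 trees catch fire, 4 burn out
  TF.TT
  F.FTT
  ...FT
  ....F
  .....
  .....

TF.TT
F.FTT
...FT
....F
.....
.....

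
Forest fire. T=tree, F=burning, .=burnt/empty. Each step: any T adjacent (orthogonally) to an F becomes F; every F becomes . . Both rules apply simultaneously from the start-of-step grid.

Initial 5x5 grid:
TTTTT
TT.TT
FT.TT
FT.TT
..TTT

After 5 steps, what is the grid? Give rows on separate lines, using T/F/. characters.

Step 1: 3 trees catch fire, 2 burn out
  TTTTT
  FT.TT
  .F.TT
  .F.TT
  ..TTT
Step 2: 2 trees catch fire, 3 burn out
  FTTTT
  .F.TT
  ...TT
  ...TT
  ..TTT
Step 3: 1 trees catch fire, 2 burn out
  .FTTT
  ...TT
  ...TT
  ...TT
  ..TTT
Step 4: 1 trees catch fire, 1 burn out
  ..FTT
  ...TT
  ...TT
  ...TT
  ..TTT
Step 5: 1 trees catch fire, 1 burn out
  ...FT
  ...TT
  ...TT
  ...TT
  ..TTT

...FT
...TT
...TT
...TT
..TTT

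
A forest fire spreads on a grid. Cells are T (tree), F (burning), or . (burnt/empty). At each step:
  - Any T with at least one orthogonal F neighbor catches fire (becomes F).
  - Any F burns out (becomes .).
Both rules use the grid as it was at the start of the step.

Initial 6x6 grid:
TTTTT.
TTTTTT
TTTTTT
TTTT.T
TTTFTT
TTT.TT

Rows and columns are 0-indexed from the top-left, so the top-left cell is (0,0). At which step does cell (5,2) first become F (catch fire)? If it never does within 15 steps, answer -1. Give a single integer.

Step 1: cell (5,2)='T' (+3 fires, +1 burnt)
Step 2: cell (5,2)='F' (+6 fires, +3 burnt)
  -> target ignites at step 2
Step 3: cell (5,2)='.' (+8 fires, +6 burnt)
Step 4: cell (5,2)='.' (+7 fires, +8 burnt)
Step 5: cell (5,2)='.' (+5 fires, +7 burnt)
Step 6: cell (5,2)='.' (+2 fires, +5 burnt)
Step 7: cell (5,2)='.' (+1 fires, +2 burnt)
Step 8: cell (5,2)='.' (+0 fires, +1 burnt)
  fire out at step 8

2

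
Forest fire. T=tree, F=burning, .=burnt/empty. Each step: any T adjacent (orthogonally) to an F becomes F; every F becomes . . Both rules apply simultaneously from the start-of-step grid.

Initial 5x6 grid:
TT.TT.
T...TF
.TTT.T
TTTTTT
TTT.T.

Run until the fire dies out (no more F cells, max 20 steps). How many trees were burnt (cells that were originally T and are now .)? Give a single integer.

Answer: 17

Derivation:
Step 1: +2 fires, +1 burnt (F count now 2)
Step 2: +2 fires, +2 burnt (F count now 2)
Step 3: +2 fires, +2 burnt (F count now 2)
Step 4: +2 fires, +2 burnt (F count now 2)
Step 5: +2 fires, +2 burnt (F count now 2)
Step 6: +3 fires, +2 burnt (F count now 3)
Step 7: +3 fires, +3 burnt (F count now 3)
Step 8: +1 fires, +3 burnt (F count now 1)
Step 9: +0 fires, +1 burnt (F count now 0)
Fire out after step 9
Initially T: 20, now '.': 27
Total burnt (originally-T cells now '.'): 17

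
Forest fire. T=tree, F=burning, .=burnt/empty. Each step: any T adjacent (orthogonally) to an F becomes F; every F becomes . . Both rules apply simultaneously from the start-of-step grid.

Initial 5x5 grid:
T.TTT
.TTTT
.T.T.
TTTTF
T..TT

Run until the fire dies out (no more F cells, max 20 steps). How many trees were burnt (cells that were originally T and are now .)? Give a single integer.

Answer: 16

Derivation:
Step 1: +2 fires, +1 burnt (F count now 2)
Step 2: +3 fires, +2 burnt (F count now 3)
Step 3: +2 fires, +3 burnt (F count now 2)
Step 4: +5 fires, +2 burnt (F count now 5)
Step 5: +4 fires, +5 burnt (F count now 4)
Step 6: +0 fires, +4 burnt (F count now 0)
Fire out after step 6
Initially T: 17, now '.': 24
Total burnt (originally-T cells now '.'): 16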